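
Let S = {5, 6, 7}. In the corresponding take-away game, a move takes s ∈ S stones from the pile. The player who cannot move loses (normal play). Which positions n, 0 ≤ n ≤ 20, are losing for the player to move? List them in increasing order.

n :  0  1  2  3  4  5  6  7  8  9 10 11 12 13 14 15 16 17 18 19 20
G :  0  0  0  0  0  1  1  1  1  1  2  2  0  0  0  0  0  1  1  1  1
P-positions are exactly the n with G(n) = 0.

0, 1, 2, 3, 4, 12, 13, 14, 15, 16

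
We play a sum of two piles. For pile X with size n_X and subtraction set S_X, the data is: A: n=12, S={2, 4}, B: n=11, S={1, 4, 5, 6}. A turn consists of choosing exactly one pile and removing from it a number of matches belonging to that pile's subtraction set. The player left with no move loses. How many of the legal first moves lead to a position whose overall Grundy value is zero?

Pile A, S = {2, 4}:
n :  0  1  2  3  4  5  6  7  8  9 10 11 12
G :  0  0  1  1  2  2  0  0  1  1  2  2  0
G_A(12) = 0.
Pile B, S = {1, 4, 5, 6}:
G(0) = 0
G(1) = mex{0} = 1
G(2) = mex{1} = 0
G(3) = mex{0} = 1
G(4) = mex{1,0} = 2
G(5) = mex{2,1,0} = 3
G(6) = mex{3,0,1,0} = 2
G(7) = mex{2,1,0,1} = 3
G(8) = mex{3,2,1,0} = 4
G(9) = mex{4,3,2,1} = 0
G(10) = mex{0,2,3,2} = 1
G(11) = mex{1,3,2,3} = 0
G_B(11) = 0.
Combined Grundy value = 0 ⊕ 0 = 0.
A winning move leaves total XOR = 0, i.e. changes one component's Grundy value g to g ⊕ X where X is the current total.
Pile A: target g' = 0⊕0 = 0, but every legal move changes the Grundy value (mex property), so 0 moves.
Pile B: target g' = 0⊕0 = 0, but every legal move changes the Grundy value (mex property), so 0 moves.

0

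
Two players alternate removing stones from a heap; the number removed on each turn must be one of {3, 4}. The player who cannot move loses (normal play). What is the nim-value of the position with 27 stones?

G(0) = 0
G(1) = mex{} = 0
G(2) = mex{} = 0
G(3) = mex{0} = 1
G(4) = mex{0,0} = 1
G(5) = mex{0,0} = 1
G(6) = mex{1,0} = 2
G(7) = mex{1,1} = 0
G(8) = mex{1,1} = 0
G(9) = mex{2,1} = 0
G(10) = mex{0,2} = 1
G(11) = mex{0,0} = 1
G(12) = mex{0,0} = 1
G(13) = mex{1,0} = 2
G(14) = mex{1,1} = 0
G(15) = mex{1,1} = 0
G(16) = mex{2,1} = 0
G(17) = mex{0,2} = 1
G(18) = mex{0,0} = 1
G(19) = mex{0,0} = 1
G(20) = mex{1,0} = 2
G(21) = mex{1,1} = 0
G(22) = mex{1,1} = 0
G(23) = mex{2,1} = 0
G(24) = mex{0,2} = 1
G(25) = mex{0,0} = 1
G(26) = mex{0,0} = 1
G(27) = mex{1,0} = 2

2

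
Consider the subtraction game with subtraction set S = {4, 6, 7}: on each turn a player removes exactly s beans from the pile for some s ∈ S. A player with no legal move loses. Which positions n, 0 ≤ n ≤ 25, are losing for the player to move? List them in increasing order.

G(0) = 0
G(1) = mex{} = 0
G(2) = mex{} = 0
G(3) = mex{} = 0
G(4) = mex{0} = 1
G(5) = mex{0} = 1
G(6) = mex{0,0} = 1
G(7) = mex{0,0,0} = 1
G(8) = mex{1,0,0} = 2
G(9) = mex{1,0,0} = 2
G(10) = mex{1,1,0} = 2
G(11) = mex{1,1,1} = 0
G(12) = mex{2,1,1} = 0
G(13) = mex{2,1,1} = 0
G(14) = mex{2,2,1} = 0
G(15) = mex{0,2,2} = 1
G(16) = mex{0,2,2} = 1
G(17) = mex{0,0,2} = 1
G(18) = mex{0,0,0} = 1
G(19) = mex{1,0,0} = 2
G(20) = mex{1,0,0} = 2
G(21) = mex{1,1,0} = 2
G(22) = mex{1,1,1} = 0
G(23) = mex{2,1,1} = 0
G(24) = mex{2,1,1} = 0
G(25) = mex{2,2,1} = 0
P-positions are exactly the n with G(n) = 0.

0, 1, 2, 3, 11, 12, 13, 14, 22, 23, 24, 25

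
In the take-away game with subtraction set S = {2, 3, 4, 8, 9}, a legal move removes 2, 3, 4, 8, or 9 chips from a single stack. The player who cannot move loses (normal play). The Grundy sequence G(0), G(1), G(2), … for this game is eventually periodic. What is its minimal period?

n :  0  1  2  3  4  5  6  7  8  9 10 11 12 13 14 15 16
G :  0  0  1  1  2  2  0  0  1  1  2  2  0  0  1  1  2
G(n+6) = G(n) holds for n = 0,…,8 (a full window of length max(S) = 9), so the sequence is purely periodic with period 6.

6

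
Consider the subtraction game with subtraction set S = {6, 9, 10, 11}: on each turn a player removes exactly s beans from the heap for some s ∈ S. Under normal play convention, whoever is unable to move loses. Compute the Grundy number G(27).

1

n :  0  1  2  3  4  5  6  7  8  9 10 11 12 13 14 15 16 17 18 19 20 21 22 23 24 25 26 27
G :  0  0  0  0  0  0  1  1  1  1  1  1  2  2  2  2  2  0  0  0  0  0  0  1  1  1  1  1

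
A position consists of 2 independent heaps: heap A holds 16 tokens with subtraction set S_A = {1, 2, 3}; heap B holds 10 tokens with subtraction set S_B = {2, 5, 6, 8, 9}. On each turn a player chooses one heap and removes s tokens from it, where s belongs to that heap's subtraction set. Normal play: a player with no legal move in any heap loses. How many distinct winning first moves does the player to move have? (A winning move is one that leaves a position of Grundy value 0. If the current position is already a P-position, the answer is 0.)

3

Heap A, S = {1, 2, 3}:
G(0) = 0
G(1) = mex{0} = 1
G(2) = mex{1,0} = 2
G(3) = mex{2,1,0} = 3
G(4) = mex{3,2,1} = 0
G(5) = mex{0,3,2} = 1
G(6) = mex{1,0,3} = 2
G(7) = mex{2,1,0} = 3
G(8) = mex{3,2,1} = 0
G(9) = mex{0,3,2} = 1
G(10) = mex{1,0,3} = 2
G(11) = mex{2,1,0} = 3
G(12) = mex{3,2,1} = 0
G(13) = mex{0,3,2} = 1
G(14) = mex{1,0,3} = 2
G(15) = mex{2,1,0} = 3
G(16) = mex{3,2,1} = 0
G_A(16) = 0.
Heap B, S = {2, 5, 6, 8, 9}:
G(0) = 0
G(1) = mex{} = 0
G(2) = mex{0} = 1
G(3) = mex{0} = 1
G(4) = mex{1} = 0
G(5) = mex{1,0} = 2
G(6) = mex{0,0,0} = 1
G(7) = mex{2,1,0} = 3
G(8) = mex{1,1,1,0} = 2
G(9) = mex{3,0,1,0,0} = 2
G(10) = mex{2,2,0,1,0} = 3
G_B(10) = 3.
Combined Grundy value = 0 ⊕ 3 = 3.
A winning move leaves total XOR = 0, i.e. changes one component's Grundy value g to g ⊕ X where X is the current total.
Heap A: need g' = 0⊕3 = 3. Options: 16−1→G=3, 16−2→G=2, 16−3→G=1. Hits: 1.
Heap B: need g' = 3⊕3 = 0. Options: 10−2→G=2, 10−5→G=2, 10−6→G=0, 10−8→G=1, 10−9→G=0. Hits: 2.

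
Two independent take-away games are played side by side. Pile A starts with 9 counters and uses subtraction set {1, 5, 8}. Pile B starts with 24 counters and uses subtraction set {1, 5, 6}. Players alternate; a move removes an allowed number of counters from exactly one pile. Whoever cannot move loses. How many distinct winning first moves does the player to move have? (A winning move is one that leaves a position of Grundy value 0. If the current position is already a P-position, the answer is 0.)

2

Pile A, S = {1, 5, 8}:
n : 0 1 2 3 4 5 6 7 8 9
G : 0 1 0 1 0 1 0 1 2 3
G_A(9) = 3.
Pile B, S = {1, 5, 6}:
G(0) = 0
G(1) = mex{0} = 1
G(2) = mex{1} = 0
G(3) = mex{0} = 1
G(4) = mex{1} = 0
G(5) = mex{0,0} = 1
G(6) = mex{1,1,0} = 2
G(7) = mex{2,0,1} = 3
G(8) = mex{3,1,0} = 2
G(9) = mex{2,0,1} = 3
G(10) = mex{3,1,0} = 2
G(11) = mex{2,2,1} = 0
G(12) = mex{0,3,2} = 1
G(13) = mex{1,2,3} = 0
G(14) = mex{0,3,2} = 1
G(15) = mex{1,2,3} = 0
G(16) = mex{0,0,2} = 1
G(17) = mex{1,1,0} = 2
G(18) = mex{2,0,1} = 3
G(19) = mex{3,1,0} = 2
G(20) = mex{2,0,1} = 3
G(21) = mex{3,1,0} = 2
G(22) = mex{2,2,1} = 0
G(23) = mex{0,3,2} = 1
G(24) = mex{1,2,3} = 0
G_B(24) = 0.
Combined Grundy value = 3 ⊕ 0 = 3.
A winning move leaves total XOR = 0, i.e. changes one component's Grundy value g to g ⊕ X where X is the current total.
Pile A: need g' = 3⊕3 = 0. Options: 9−1→G=2, 9−5→G=0, 9−8→G=1. Hits: 1.
Pile B: need g' = 0⊕3 = 3. Options: 24−1→G=1, 24−5→G=2, 24−6→G=3. Hits: 1.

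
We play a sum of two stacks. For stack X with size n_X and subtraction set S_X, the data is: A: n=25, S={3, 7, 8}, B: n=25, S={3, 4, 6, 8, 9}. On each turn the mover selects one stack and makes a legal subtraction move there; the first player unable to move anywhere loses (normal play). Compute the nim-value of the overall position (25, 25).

1

Stack A, S = {3, 7, 8}:
G(0) = 0
G(1) = mex{} = 0
G(2) = mex{} = 0
G(3) = mex{0} = 1
G(4) = mex{0} = 1
G(5) = mex{0} = 1
G(6) = mex{1} = 0
G(7) = mex{1,0} = 2
G(8) = mex{1,0,0} = 2
G(9) = mex{0,0,0} = 1
G(10) = mex{2,1,0} = 3
G(11) = mex{2,1,1} = 0
G(12) = mex{1,1,1} = 0
G(13) = mex{3,0,1} = 2
G(14) = mex{0,2,0} = 1
G(15) = mex{0,2,2} = 1
G(16) = mex{2,1,2} = 0
G(17) = mex{1,3,1} = 0
G(18) = mex{1,0,3} = 2
G(19) = mex{0,0,0} = 1
G(20) = mex{0,2,0} = 1
G(21) = mex{2,1,2} = 0
G(22) = mex{1,1,1} = 0
G(23) = mex{1,0,1} = 2
G(24) = mex{0,0,0} = 1
G(25) = mex{0,2,0} = 1
G_A(25) = 1.
Stack B, S = {3, 4, 6, 8, 9}:
G(0) = 0
G(1) = mex{} = 0
G(2) = mex{} = 0
G(3) = mex{0} = 1
G(4) = mex{0,0} = 1
G(5) = mex{0,0} = 1
G(6) = mex{1,0,0} = 2
G(7) = mex{1,1,0} = 2
G(8) = mex{1,1,0,0} = 2
G(9) = mex{2,1,1,0,0} = 3
G(10) = mex{2,2,1,0,0} = 3
G(11) = mex{2,2,1,1,0} = 3
G(12) = mex{3,2,2,1,1} = 0
G(13) = mex{3,3,2,1,1} = 0
G(14) = mex{3,3,2,2,1} = 0
G(15) = mex{0,3,3,2,2} = 1
G(16) = mex{0,0,3,2,2} = 1
G(17) = mex{0,0,3,3,2} = 1
G(18) = mex{1,0,0,3,3} = 2
G(19) = mex{1,1,0,3,3} = 2
G(20) = mex{1,1,0,0,3} = 2
G(21) = mex{2,1,1,0,0} = 3
G(22) = mex{2,2,1,0,0} = 3
G(23) = mex{2,2,1,1,0} = 3
G(24) = mex{3,2,2,1,1} = 0
G(25) = mex{3,3,2,1,1} = 0
G_B(25) = 0.
Combined Grundy value = 1 ⊕ 0 = 1.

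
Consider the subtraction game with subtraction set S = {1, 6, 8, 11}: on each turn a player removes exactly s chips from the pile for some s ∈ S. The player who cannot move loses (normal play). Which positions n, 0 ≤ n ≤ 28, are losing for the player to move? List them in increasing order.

0, 2, 4, 7, 9, 14, 16, 19, 21, 23, 26, 28

G(0) = 0
G(1) = mex{0} = 1
G(2) = mex{1} = 0
G(3) = mex{0} = 1
G(4) = mex{1} = 0
G(5) = mex{0} = 1
G(6) = mex{1,0} = 2
G(7) = mex{2,1} = 0
G(8) = mex{0,0,0} = 1
G(9) = mex{1,1,1} = 0
G(10) = mex{0,0,0} = 1
G(11) = mex{1,1,1,0} = 2
G(12) = mex{2,2,0,1} = 3
G(13) = mex{3,0,1,0} = 2
G(14) = mex{2,1,2,1} = 0
G(15) = mex{0,0,0,0} = 1
G(16) = mex{1,1,1,1} = 0
G(17) = mex{0,2,0,2} = 1
G(18) = mex{1,3,1,0} = 2
G(19) = mex{2,2,2,1} = 0
G(20) = mex{0,0,3,0} = 1
G(21) = mex{1,1,2,1} = 0
G(22) = mex{0,0,0,2} = 1
G(23) = mex{1,1,1,3} = 0
G(24) = mex{0,2,0,2} = 1
G(25) = mex{1,0,1,0} = 2
G(26) = mex{2,1,2,1} = 0
G(27) = mex{0,0,0,0} = 1
G(28) = mex{1,1,1,1} = 0
P-positions are exactly the n with G(n) = 0.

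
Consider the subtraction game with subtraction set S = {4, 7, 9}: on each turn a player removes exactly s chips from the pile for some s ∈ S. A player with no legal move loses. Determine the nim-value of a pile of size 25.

G(0) = 0
G(1) = mex{} = 0
G(2) = mex{} = 0
G(3) = mex{} = 0
G(4) = mex{0} = 1
G(5) = mex{0} = 1
G(6) = mex{0} = 1
G(7) = mex{0,0} = 1
G(8) = mex{1,0} = 2
G(9) = mex{1,0,0} = 2
G(10) = mex{1,0,0} = 2
G(11) = mex{1,1,0} = 2
G(12) = mex{2,1,0} = 3
G(13) = mex{2,1,1} = 0
G(14) = mex{2,1,1} = 0
G(15) = mex{2,2,1} = 0
G(16) = mex{3,2,1} = 0
G(17) = mex{0,2,2} = 1
G(18) = mex{0,2,2} = 1
G(19) = mex{0,3,2} = 1
G(20) = mex{0,0,2} = 1
G(21) = mex{1,0,3} = 2
G(22) = mex{1,0,0} = 2
G(23) = mex{1,0,0} = 2
G(24) = mex{1,1,0} = 2
G(25) = mex{2,1,0} = 3

3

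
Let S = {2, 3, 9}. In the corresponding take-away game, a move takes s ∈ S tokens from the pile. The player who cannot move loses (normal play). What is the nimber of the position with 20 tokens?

n :  0  1  2  3  4  5  6  7  8  9 10 11 12 13 14 15 16 17 18 19 20
G :  0  0  1  1  2  0  0  1  1  2  2  0  0  1  1  2  0  0  1  1  2

2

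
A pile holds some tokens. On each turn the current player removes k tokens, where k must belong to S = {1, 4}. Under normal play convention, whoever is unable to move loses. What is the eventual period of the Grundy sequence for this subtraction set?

5

n :  0  1  2  3  4  5  6  7  8  9 10 11 12 13 14
G :  0  1  0  1  2  0  1  0  1  2  0  1  0  1  2
G(n+5) = G(n) holds for n = 0,…,3 (a full window of length max(S) = 4), so the sequence is purely periodic with period 5.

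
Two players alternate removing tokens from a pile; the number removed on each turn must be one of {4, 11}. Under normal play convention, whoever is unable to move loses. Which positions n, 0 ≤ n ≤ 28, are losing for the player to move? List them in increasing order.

G(0) = 0
G(1) = mex{} = 0
G(2) = mex{} = 0
G(3) = mex{} = 0
G(4) = mex{0} = 1
G(5) = mex{0} = 1
G(6) = mex{0} = 1
G(7) = mex{0} = 1
G(8) = mex{1} = 0
G(9) = mex{1} = 0
G(10) = mex{1} = 0
G(11) = mex{1,0} = 2
G(12) = mex{0,0} = 1
G(13) = mex{0,0} = 1
G(14) = mex{0,0} = 1
G(15) = mex{2,1} = 0
G(16) = mex{1,1} = 0
G(17) = mex{1,1} = 0
G(18) = mex{1,1} = 0
G(19) = mex{0,0} = 1
G(20) = mex{0,0} = 1
G(21) = mex{0,0} = 1
G(22) = mex{0,2} = 1
G(23) = mex{1,1} = 0
G(24) = mex{1,1} = 0
G(25) = mex{1,1} = 0
G(26) = mex{1,0} = 2
G(27) = mex{0,0} = 1
G(28) = mex{0,0} = 1
P-positions are exactly the n with G(n) = 0.

0, 1, 2, 3, 8, 9, 10, 15, 16, 17, 18, 23, 24, 25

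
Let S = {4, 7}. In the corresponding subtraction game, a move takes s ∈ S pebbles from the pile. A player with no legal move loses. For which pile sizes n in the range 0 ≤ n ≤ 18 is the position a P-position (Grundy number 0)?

0, 1, 2, 3, 11, 12, 13, 14

n :  0  1  2  3  4  5  6  7  8  9 10 11 12 13 14 15 16 17 18
G :  0  0  0  0  1  1  1  1  2  2  2  0  0  0  0  1  1  1  1
P-positions are exactly the n with G(n) = 0.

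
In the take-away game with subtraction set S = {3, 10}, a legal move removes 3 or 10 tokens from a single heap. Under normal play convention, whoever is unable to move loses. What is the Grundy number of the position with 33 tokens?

0

G(0) = 0
G(1) = mex{} = 0
G(2) = mex{} = 0
G(3) = mex{0} = 1
G(4) = mex{0} = 1
G(5) = mex{0} = 1
G(6) = mex{1} = 0
G(7) = mex{1} = 0
G(8) = mex{1} = 0
G(9) = mex{0} = 1
G(10) = mex{0,0} = 1
G(11) = mex{0,0} = 1
G(12) = mex{1,0} = 2
G(13) = mex{1,1} = 0
G(14) = mex{1,1} = 0
G(15) = mex{2,1} = 0
G(16) = mex{0,0} = 1
G(17) = mex{0,0} = 1
G(18) = mex{0,0} = 1
G(19) = mex{1,1} = 0
G(20) = mex{1,1} = 0
G(21) = mex{1,1} = 0
G(22) = mex{0,2} = 1
G(23) = mex{0,0} = 1
G(24) = mex{0,0} = 1
G(25) = mex{1,0} = 2
G(26) = mex{1,1} = 0
G(27) = mex{1,1} = 0
G(28) = mex{2,1} = 0
G(29) = mex{0,0} = 1
G(30) = mex{0,0} = 1
G(31) = mex{0,0} = 1
G(32) = mex{1,1} = 0
G(33) = mex{1,1} = 0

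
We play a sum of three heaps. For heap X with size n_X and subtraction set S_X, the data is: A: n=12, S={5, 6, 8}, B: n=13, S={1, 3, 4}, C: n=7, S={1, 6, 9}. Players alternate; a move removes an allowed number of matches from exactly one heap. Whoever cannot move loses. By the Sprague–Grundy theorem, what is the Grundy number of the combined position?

Heap A, S = {5, 6, 8}:
G(0) = 0
G(1) = mex{} = 0
G(2) = mex{} = 0
G(3) = mex{} = 0
G(4) = mex{} = 0
G(5) = mex{0} = 1
G(6) = mex{0,0} = 1
G(7) = mex{0,0} = 1
G(8) = mex{0,0,0} = 1
G(9) = mex{0,0,0} = 1
G(10) = mex{1,0,0} = 2
G(11) = mex{1,1,0} = 2
G(12) = mex{1,1,0} = 2
G_A(12) = 2.
Heap B, S = {1, 3, 4}:
n :  0  1  2  3  4  5  6  7  8  9 10 11 12 13
G :  0  1  0  1  2  3  2  0  1  0  1  2  3  2
G_B(13) = 2.
Heap C, S = {1, 6, 9}:
G(0) = 0
G(1) = mex{0} = 1
G(2) = mex{1} = 0
G(3) = mex{0} = 1
G(4) = mex{1} = 0
G(5) = mex{0} = 1
G(6) = mex{1,0} = 2
G(7) = mex{2,1} = 0
G_C(7) = 0.
Combined Grundy value = 2 ⊕ 2 ⊕ 0 = 0.

0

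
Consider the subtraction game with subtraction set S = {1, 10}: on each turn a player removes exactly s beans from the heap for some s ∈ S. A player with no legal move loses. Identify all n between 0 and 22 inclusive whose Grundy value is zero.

n :  0  1  2  3  4  5  6  7  8  9 10 11 12 13 14 15 16 17 18 19 20 21 22
G :  0  1  0  1  0  1  0  1  0  1  2  0  1  0  1  0  1  0  1  0  1  2  0
P-positions are exactly the n with G(n) = 0.

0, 2, 4, 6, 8, 11, 13, 15, 17, 19, 22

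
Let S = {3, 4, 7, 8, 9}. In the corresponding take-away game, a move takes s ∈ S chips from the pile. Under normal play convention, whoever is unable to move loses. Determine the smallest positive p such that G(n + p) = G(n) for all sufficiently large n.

G(0) = 0
G(1) = mex{} = 0
G(2) = mex{} = 0
G(3) = mex{0} = 1
G(4) = mex{0,0} = 1
G(5) = mex{0,0} = 1
G(6) = mex{1,0} = 2
G(7) = mex{1,1,0} = 2
G(8) = mex{1,1,0,0} = 2
G(9) = mex{2,1,0,0,0} = 3
G(10) = mex{2,2,1,0,0} = 3
G(11) = mex{2,2,1,1,0} = 3
G(12) = mex{3,2,1,1,1} = 0
G(13) = mex{3,3,2,1,1} = 0
G(14) = mex{3,3,2,2,1} = 0
G(15) = mex{0,3,2,2,2} = 1
G(16) = mex{0,0,3,2,2} = 1
G(17) = mex{0,0,3,3,2} = 1
G(18) = mex{1,0,3,3,3} = 2
G(19) = mex{1,1,0,3,3} = 2
G(20) = mex{1,1,0,0,3} = 2
G(21) = mex{2,1,0,0,0} = 3
G(22) = mex{2,2,1,0,0} = 3
G(23) = mex{2,2,1,1,0} = 3
G(24) = mex{3,2,1,1,1} = 0
G(25) = mex{3,3,2,1,1} = 0
G(n+12) = G(n) holds for n = 0,…,8 (a full window of length max(S) = 9), so the sequence is purely periodic with period 12.

12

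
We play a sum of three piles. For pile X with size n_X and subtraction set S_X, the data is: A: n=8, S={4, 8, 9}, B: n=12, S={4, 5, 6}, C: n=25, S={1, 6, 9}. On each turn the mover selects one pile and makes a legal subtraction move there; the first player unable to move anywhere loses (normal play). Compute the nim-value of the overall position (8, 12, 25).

Pile A, S = {4, 8, 9}:
G(0) = 0
G(1) = mex{} = 0
G(2) = mex{} = 0
G(3) = mex{} = 0
G(4) = mex{0} = 1
G(5) = mex{0} = 1
G(6) = mex{0} = 1
G(7) = mex{0} = 1
G(8) = mex{1,0} = 2
G_A(8) = 2.
Pile B, S = {4, 5, 6}:
G(0) = 0
G(1) = mex{} = 0
G(2) = mex{} = 0
G(3) = mex{} = 0
G(4) = mex{0} = 1
G(5) = mex{0,0} = 1
G(6) = mex{0,0,0} = 1
G(7) = mex{0,0,0} = 1
G(8) = mex{1,0,0} = 2
G(9) = mex{1,1,0} = 2
G(10) = mex{1,1,1} = 0
G(11) = mex{1,1,1} = 0
G(12) = mex{2,1,1} = 0
G_B(12) = 0.
Pile C, S = {1, 6, 9}:
n :  0  1  2  3  4  5  6  7  8  9 10 11 12 13 14 15 16 17 18 19 20 21 22 23 24 25
G :  0  1  0  1  0  1  2  0  1  2  3  2  0  1  0  1  2  0  1  0  1  2  0  1  0  1
G_C(25) = 1.
Combined Grundy value = 2 ⊕ 0 ⊕ 1 = 3.

3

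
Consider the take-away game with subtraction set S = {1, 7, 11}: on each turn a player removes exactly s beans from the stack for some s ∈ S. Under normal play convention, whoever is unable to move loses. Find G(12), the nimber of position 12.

G(0) = 0
G(1) = mex{0} = 1
G(2) = mex{1} = 0
G(3) = mex{0} = 1
G(4) = mex{1} = 0
G(5) = mex{0} = 1
G(6) = mex{1} = 0
G(7) = mex{0,0} = 1
G(8) = mex{1,1} = 0
G(9) = mex{0,0} = 1
G(10) = mex{1,1} = 0
G(11) = mex{0,0,0} = 1
G(12) = mex{1,1,1} = 0

0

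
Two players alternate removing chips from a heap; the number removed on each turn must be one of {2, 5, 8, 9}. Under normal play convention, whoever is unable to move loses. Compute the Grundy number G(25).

G(0) = 0
G(1) = mex{} = 0
G(2) = mex{0} = 1
G(3) = mex{0} = 1
G(4) = mex{1} = 0
G(5) = mex{1,0} = 2
G(6) = mex{0,0} = 1
G(7) = mex{2,1} = 0
G(8) = mex{1,1,0} = 2
G(9) = mex{0,0,0,0} = 1
G(10) = mex{2,2,1,0} = 3
G(11) = mex{1,1,1,1} = 0
G(12) = mex{3,0,0,1} = 2
G(13) = mex{0,2,2,0} = 1
G(14) = mex{2,1,1,2} = 0
G(15) = mex{1,3,0,1} = 2
G(16) = mex{0,0,2,0} = 1
G(17) = mex{2,2,1,2} = 0
G(18) = mex{1,1,3,1} = 0
G(19) = mex{0,0,0,3} = 1
G(20) = mex{0,2,2,0} = 1
G(21) = mex{1,1,1,2} = 0
G(22) = mex{1,0,0,1} = 2
G(23) = mex{0,0,2,0} = 1
G(24) = mex{2,1,1,2} = 0
G(25) = mex{1,1,0,1} = 2

2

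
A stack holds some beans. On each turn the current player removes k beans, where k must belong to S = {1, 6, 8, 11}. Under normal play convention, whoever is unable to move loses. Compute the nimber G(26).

G(0) = 0
G(1) = mex{0} = 1
G(2) = mex{1} = 0
G(3) = mex{0} = 1
G(4) = mex{1} = 0
G(5) = mex{0} = 1
G(6) = mex{1,0} = 2
G(7) = mex{2,1} = 0
G(8) = mex{0,0,0} = 1
G(9) = mex{1,1,1} = 0
G(10) = mex{0,0,0} = 1
G(11) = mex{1,1,1,0} = 2
G(12) = mex{2,2,0,1} = 3
G(13) = mex{3,0,1,0} = 2
G(14) = mex{2,1,2,1} = 0
G(15) = mex{0,0,0,0} = 1
G(16) = mex{1,1,1,1} = 0
G(17) = mex{0,2,0,2} = 1
G(18) = mex{1,3,1,0} = 2
G(19) = mex{2,2,2,1} = 0
G(20) = mex{0,0,3,0} = 1
G(21) = mex{1,1,2,1} = 0
G(22) = mex{0,0,0,2} = 1
G(23) = mex{1,1,1,3} = 0
G(24) = mex{0,2,0,2} = 1
G(25) = mex{1,0,1,0} = 2
G(26) = mex{2,1,2,1} = 0

0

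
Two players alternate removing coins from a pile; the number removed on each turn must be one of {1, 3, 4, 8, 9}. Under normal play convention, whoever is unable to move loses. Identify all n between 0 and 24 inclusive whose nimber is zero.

0, 2, 7, 12, 14, 19, 24

G(0) = 0
G(1) = mex{0} = 1
G(2) = mex{1} = 0
G(3) = mex{0,0} = 1
G(4) = mex{1,1,0} = 2
G(5) = mex{2,0,1} = 3
G(6) = mex{3,1,0} = 2
G(7) = mex{2,2,1} = 0
G(8) = mex{0,3,2,0} = 1
G(9) = mex{1,2,3,1,0} = 4
G(10) = mex{4,0,2,0,1} = 3
G(11) = mex{3,1,0,1,0} = 2
G(12) = mex{2,4,1,2,1} = 0
G(13) = mex{0,3,4,3,2} = 1
G(14) = mex{1,2,3,2,3} = 0
G(15) = mex{0,0,2,0,2} = 1
G(16) = mex{1,1,0,1,0} = 2
G(17) = mex{2,0,1,4,1} = 3
G(18) = mex{3,1,0,3,4} = 2
G(19) = mex{2,2,1,2,3} = 0
G(20) = mex{0,3,2,0,2} = 1
G(21) = mex{1,2,3,1,0} = 4
G(22) = mex{4,0,2,0,1} = 3
G(23) = mex{3,1,0,1,0} = 2
G(24) = mex{2,4,1,2,1} = 0
P-positions are exactly the n with G(n) = 0.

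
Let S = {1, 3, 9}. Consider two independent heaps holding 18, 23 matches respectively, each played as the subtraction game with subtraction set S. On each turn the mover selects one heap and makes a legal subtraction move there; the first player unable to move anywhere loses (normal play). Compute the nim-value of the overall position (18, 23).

1

All heaps use S = {1, 3, 9}:
n :  0  1  2  3  4  5  6  7  8  9 10 11 12 13 14 15 16 17 18 19 20 21 22 23
G :  0  1  0  1  0  1  0  1  0  1  0  1  0  1  0  1  0  1  0  1  0  1  0  1
Heap A: G(18) = 0.
Heap B: G(23) = 1.
Combined Grundy value = 0 ⊕ 1 = 1.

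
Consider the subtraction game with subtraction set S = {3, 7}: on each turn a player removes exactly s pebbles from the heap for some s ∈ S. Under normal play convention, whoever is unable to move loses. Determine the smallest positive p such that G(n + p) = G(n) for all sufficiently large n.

10

n :  0  1  2  3  4  5  6  7  8  9 10 11 12 13 14 15 16 17 18 19 20 21
G :  0  0  0  1  1  1  0  2  2  1  0  0  0  1  1  1  0  2  2  1  0  0
G(n+10) = G(n) holds for n = 0,…,6 (a full window of length max(S) = 7), so the sequence is purely periodic with period 10.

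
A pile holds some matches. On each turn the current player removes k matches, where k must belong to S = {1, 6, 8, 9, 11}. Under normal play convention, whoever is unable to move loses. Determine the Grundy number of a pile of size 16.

2

n :  0  1  2  3  4  5  6  7  8  9 10 11 12 13 14 15 16
G :  0  1  0  1  0  1  2  0  1  2  3  2  3  2  0  1  2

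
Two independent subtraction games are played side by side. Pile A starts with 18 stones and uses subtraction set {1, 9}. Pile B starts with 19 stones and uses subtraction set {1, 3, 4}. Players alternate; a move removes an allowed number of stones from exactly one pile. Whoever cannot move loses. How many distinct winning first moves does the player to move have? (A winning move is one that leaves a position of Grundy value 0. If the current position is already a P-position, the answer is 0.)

Pile A, S = {1, 9}:
G(0) = 0
G(1) = mex{0} = 1
G(2) = mex{1} = 0
G(3) = mex{0} = 1
G(4) = mex{1} = 0
G(5) = mex{0} = 1
G(6) = mex{1} = 0
G(7) = mex{0} = 1
G(8) = mex{1} = 0
G(9) = mex{0,0} = 1
G(10) = mex{1,1} = 0
G(11) = mex{0,0} = 1
G(12) = mex{1,1} = 0
G(13) = mex{0,0} = 1
G(14) = mex{1,1} = 0
G(15) = mex{0,0} = 1
G(16) = mex{1,1} = 0
G(17) = mex{0,0} = 1
G(18) = mex{1,1} = 0
G_A(18) = 0.
Pile B, S = {1, 3, 4}:
G(0) = 0
G(1) = mex{0} = 1
G(2) = mex{1} = 0
G(3) = mex{0,0} = 1
G(4) = mex{1,1,0} = 2
G(5) = mex{2,0,1} = 3
G(6) = mex{3,1,0} = 2
G(7) = mex{2,2,1} = 0
G(8) = mex{0,3,2} = 1
G(9) = mex{1,2,3} = 0
G(10) = mex{0,0,2} = 1
G(11) = mex{1,1,0} = 2
G(12) = mex{2,0,1} = 3
G(13) = mex{3,1,0} = 2
G(14) = mex{2,2,1} = 0
G(15) = mex{0,3,2} = 1
G(16) = mex{1,2,3} = 0
G(17) = mex{0,0,2} = 1
G(18) = mex{1,1,0} = 2
G(19) = mex{2,0,1} = 3
G_B(19) = 3.
Combined Grundy value = 0 ⊕ 3 = 3.
A winning move leaves total XOR = 0, i.e. changes one component's Grundy value g to g ⊕ X where X is the current total.
Pile A: need g' = 0⊕3 = 3. Options: 18−1→G=1, 18−9→G=1. Hits: 0.
Pile B: need g' = 3⊕3 = 0. Options: 19−1→G=2, 19−3→G=0, 19−4→G=1. Hits: 1.

1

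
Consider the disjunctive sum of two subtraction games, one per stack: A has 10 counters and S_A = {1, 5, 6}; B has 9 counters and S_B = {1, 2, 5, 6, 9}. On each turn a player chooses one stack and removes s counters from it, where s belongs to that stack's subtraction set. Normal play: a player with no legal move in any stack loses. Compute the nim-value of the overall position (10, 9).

0

Stack A, S = {1, 5, 6}:
G(0) = 0
G(1) = mex{0} = 1
G(2) = mex{1} = 0
G(3) = mex{0} = 1
G(4) = mex{1} = 0
G(5) = mex{0,0} = 1
G(6) = mex{1,1,0} = 2
G(7) = mex{2,0,1} = 3
G(8) = mex{3,1,0} = 2
G(9) = mex{2,0,1} = 3
G(10) = mex{3,1,0} = 2
G_A(10) = 2.
Stack B, S = {1, 2, 5, 6, 9}:
n : 0 1 2 3 4 5 6 7 8 9
G : 0 1 2 0 1 2 3 0 1 2
G_B(9) = 2.
Combined Grundy value = 2 ⊕ 2 = 0.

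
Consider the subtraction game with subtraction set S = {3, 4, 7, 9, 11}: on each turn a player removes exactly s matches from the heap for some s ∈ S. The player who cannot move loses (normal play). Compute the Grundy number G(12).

n :  0  1  2  3  4  5  6  7  8  9 10 11 12
G :  0  0  0  1  1  1  2  2  2  3  3  3  4

4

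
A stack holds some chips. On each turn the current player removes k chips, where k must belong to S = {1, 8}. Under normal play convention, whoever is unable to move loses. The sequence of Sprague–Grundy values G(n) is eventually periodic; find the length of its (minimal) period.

9

G(0) = 0
G(1) = mex{0} = 1
G(2) = mex{1} = 0
G(3) = mex{0} = 1
G(4) = mex{1} = 0
G(5) = mex{0} = 1
G(6) = mex{1} = 0
G(7) = mex{0} = 1
G(8) = mex{1,0} = 2
G(9) = mex{2,1} = 0
G(10) = mex{0,0} = 1
G(11) = mex{1,1} = 0
G(12) = mex{0,0} = 1
G(13) = mex{1,1} = 0
G(14) = mex{0,0} = 1
G(15) = mex{1,1} = 0
G(16) = mex{0,2} = 1
G(17) = mex{1,0} = 2
G(18) = mex{2,1} = 0
G(19) = mex{0,0} = 1
G(n+9) = G(n) holds for n = 0,…,7 (a full window of length max(S) = 8), so the sequence is purely periodic with period 9.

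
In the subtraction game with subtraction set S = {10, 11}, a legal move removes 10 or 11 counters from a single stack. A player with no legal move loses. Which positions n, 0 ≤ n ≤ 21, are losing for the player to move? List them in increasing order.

0, 1, 2, 3, 4, 5, 6, 7, 8, 9, 21

G(0) = 0
G(1) = mex{} = 0
G(2) = mex{} = 0
G(3) = mex{} = 0
G(4) = mex{} = 0
G(5) = mex{} = 0
G(6) = mex{} = 0
G(7) = mex{} = 0
G(8) = mex{} = 0
G(9) = mex{} = 0
G(10) = mex{0} = 1
G(11) = mex{0,0} = 1
G(12) = mex{0,0} = 1
G(13) = mex{0,0} = 1
G(14) = mex{0,0} = 1
G(15) = mex{0,0} = 1
G(16) = mex{0,0} = 1
G(17) = mex{0,0} = 1
G(18) = mex{0,0} = 1
G(19) = mex{0,0} = 1
G(20) = mex{1,0} = 2
G(21) = mex{1,1} = 0
P-positions are exactly the n with G(n) = 0.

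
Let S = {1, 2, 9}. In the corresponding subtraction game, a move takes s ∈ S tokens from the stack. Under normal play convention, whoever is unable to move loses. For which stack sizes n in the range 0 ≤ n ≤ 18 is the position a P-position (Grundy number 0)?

0, 3, 6, 10, 13, 16

n :  0  1  2  3  4  5  6  7  8  9 10 11 12 13 14 15 16 17 18
G :  0  1  2  0  1  2  0  1  2  3  0  1  2  0  1  2  0  1  2
P-positions are exactly the n with G(n) = 0.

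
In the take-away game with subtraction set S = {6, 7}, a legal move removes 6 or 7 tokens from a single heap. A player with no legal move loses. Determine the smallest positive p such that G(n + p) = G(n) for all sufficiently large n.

n :  0  1  2  3  4  5  6  7  8  9 10 11 12 13 14 15 16 17 18 19 20 21 22 23 24 25 26 27
G :  0  0  0  0  0  0  1  1  1  1  1  1  2  0  0  0  0  0  0  1  1  1  1  1  1  2  0  0
G(n+13) = G(n) holds for n = 0,…,6 (a full window of length max(S) = 7), so the sequence is purely periodic with period 13.

13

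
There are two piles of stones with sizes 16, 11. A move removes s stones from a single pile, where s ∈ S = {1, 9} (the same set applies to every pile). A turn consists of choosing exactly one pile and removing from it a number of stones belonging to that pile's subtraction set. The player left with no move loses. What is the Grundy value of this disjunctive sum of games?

1

All piles use S = {1, 9}:
G(0) = 0
G(1) = mex{0} = 1
G(2) = mex{1} = 0
G(3) = mex{0} = 1
G(4) = mex{1} = 0
G(5) = mex{0} = 1
G(6) = mex{1} = 0
G(7) = mex{0} = 1
G(8) = mex{1} = 0
G(9) = mex{0,0} = 1
G(10) = mex{1,1} = 0
G(11) = mex{0,0} = 1
G(12) = mex{1,1} = 0
G(13) = mex{0,0} = 1
G(14) = mex{1,1} = 0
G(15) = mex{0,0} = 1
G(16) = mex{1,1} = 0
Pile A: G(16) = 0.
Pile B: G(11) = 1.
Combined Grundy value = 0 ⊕ 1 = 1.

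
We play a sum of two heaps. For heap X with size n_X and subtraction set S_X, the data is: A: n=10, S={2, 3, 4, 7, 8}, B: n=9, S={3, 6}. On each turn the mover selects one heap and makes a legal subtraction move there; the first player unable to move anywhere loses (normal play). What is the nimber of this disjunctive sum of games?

2

Heap A, S = {2, 3, 4, 7, 8}:
G(0) = 0
G(1) = mex{} = 0
G(2) = mex{0} = 1
G(3) = mex{0,0} = 1
G(4) = mex{1,0,0} = 2
G(5) = mex{1,1,0} = 2
G(6) = mex{2,1,1} = 0
G(7) = mex{2,2,1,0} = 3
G(8) = mex{0,2,2,0,0} = 1
G(9) = mex{3,0,2,1,0} = 4
G(10) = mex{1,3,0,1,1} = 2
G_A(10) = 2.
Heap B, S = {3, 6}:
G(0) = 0
G(1) = mex{} = 0
G(2) = mex{} = 0
G(3) = mex{0} = 1
G(4) = mex{0} = 1
G(5) = mex{0} = 1
G(6) = mex{1,0} = 2
G(7) = mex{1,0} = 2
G(8) = mex{1,0} = 2
G(9) = mex{2,1} = 0
G_B(9) = 0.
Combined Grundy value = 2 ⊕ 0 = 2.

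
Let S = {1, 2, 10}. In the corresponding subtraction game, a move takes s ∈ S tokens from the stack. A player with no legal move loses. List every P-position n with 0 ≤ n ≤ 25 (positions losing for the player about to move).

0, 3, 6, 9, 12, 15, 18, 21, 24

G(0) = 0
G(1) = mex{0} = 1
G(2) = mex{1,0} = 2
G(3) = mex{2,1} = 0
G(4) = mex{0,2} = 1
G(5) = mex{1,0} = 2
G(6) = mex{2,1} = 0
G(7) = mex{0,2} = 1
G(8) = mex{1,0} = 2
G(9) = mex{2,1} = 0
G(10) = mex{0,2,0} = 1
G(11) = mex{1,0,1} = 2
G(12) = mex{2,1,2} = 0
G(13) = mex{0,2,0} = 1
G(14) = mex{1,0,1} = 2
G(15) = mex{2,1,2} = 0
G(16) = mex{0,2,0} = 1
G(17) = mex{1,0,1} = 2
G(18) = mex{2,1,2} = 0
G(19) = mex{0,2,0} = 1
G(20) = mex{1,0,1} = 2
G(21) = mex{2,1,2} = 0
G(22) = mex{0,2,0} = 1
G(23) = mex{1,0,1} = 2
G(24) = mex{2,1,2} = 0
G(25) = mex{0,2,0} = 1
P-positions are exactly the n with G(n) = 0.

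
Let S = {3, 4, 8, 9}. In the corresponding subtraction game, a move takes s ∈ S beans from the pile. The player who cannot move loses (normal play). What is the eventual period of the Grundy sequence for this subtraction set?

12

n :  0  1  2  3  4  5  6  7  8  9 10 11 12 13 14 15 16 17 18 19 20 21 22 23 24 25
G :  0  0  0  1  1  1  2  0  2  3  1  3  0  0  0  1  1  1  2  0  2  3  1  3  0  0
G(n+12) = G(n) holds for n = 0,…,8 (a full window of length max(S) = 9), so the sequence is purely periodic with period 12.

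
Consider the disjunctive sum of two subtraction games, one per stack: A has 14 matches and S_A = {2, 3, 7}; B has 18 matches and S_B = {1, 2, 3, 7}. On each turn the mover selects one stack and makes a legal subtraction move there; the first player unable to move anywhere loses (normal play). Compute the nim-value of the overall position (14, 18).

Stack A, S = {2, 3, 7}:
G(0) = 0
G(1) = mex{} = 0
G(2) = mex{0} = 1
G(3) = mex{0,0} = 1
G(4) = mex{1,0} = 2
G(5) = mex{1,1} = 0
G(6) = mex{2,1} = 0
G(7) = mex{0,2,0} = 1
G(8) = mex{0,0,0} = 1
G(9) = mex{1,0,1} = 2
G(10) = mex{1,1,1} = 0
G(11) = mex{2,1,2} = 0
G(12) = mex{0,2,0} = 1
G(13) = mex{0,0,0} = 1
G(14) = mex{1,0,1} = 2
G_A(14) = 2.
Stack B, S = {1, 2, 3, 7}:
n :  0  1  2  3  4  5  6  7  8  9 10 11 12 13 14 15 16 17 18
G :  0  1  2  3  0  1  2  3  0  1  2  3  0  1  2  3  0  1  2
G_B(18) = 2.
Combined Grundy value = 2 ⊕ 2 = 0.

0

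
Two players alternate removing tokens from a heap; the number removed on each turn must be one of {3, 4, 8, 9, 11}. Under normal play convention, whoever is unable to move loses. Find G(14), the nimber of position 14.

0

G(0) = 0
G(1) = mex{} = 0
G(2) = mex{} = 0
G(3) = mex{0} = 1
G(4) = mex{0,0} = 1
G(5) = mex{0,0} = 1
G(6) = mex{1,0} = 2
G(7) = mex{1,1} = 0
G(8) = mex{1,1,0} = 2
G(9) = mex{2,1,0,0} = 3
G(10) = mex{0,2,0,0} = 1
G(11) = mex{2,0,1,0,0} = 3
G(12) = mex{3,2,1,1,0} = 4
G(13) = mex{1,3,1,1,0} = 2
G(14) = mex{3,1,2,1,1} = 0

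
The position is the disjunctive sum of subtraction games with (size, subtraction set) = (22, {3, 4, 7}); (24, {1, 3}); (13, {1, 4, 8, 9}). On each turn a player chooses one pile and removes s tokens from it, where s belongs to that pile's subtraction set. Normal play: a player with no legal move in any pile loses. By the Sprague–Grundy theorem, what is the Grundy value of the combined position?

1

Pile A, S = {3, 4, 7}:
n :  0  1  2  3  4  5  6  7  8  9 10 11 12 13 14 15 16 17 18 19 20 21 22
G :  0  0  0  1  1  1  2  2  2  3  0  0  0  1  1  1  2  2  2  3  0  0  0
G_A(22) = 0.
Pile B, S = {1, 3}:
G(0) = 0
G(1) = mex{0} = 1
G(2) = mex{1} = 0
G(3) = mex{0,0} = 1
G(4) = mex{1,1} = 0
G(5) = mex{0,0} = 1
G(6) = mex{1,1} = 0
G(7) = mex{0,0} = 1
G(8) = mex{1,1} = 0
G(9) = mex{0,0} = 1
G(10) = mex{1,1} = 0
G(11) = mex{0,0} = 1
G(12) = mex{1,1} = 0
G(13) = mex{0,0} = 1
G(14) = mex{1,1} = 0
G(15) = mex{0,0} = 1
G(16) = mex{1,1} = 0
G(17) = mex{0,0} = 1
G(18) = mex{1,1} = 0
G(19) = mex{0,0} = 1
G(20) = mex{1,1} = 0
G(21) = mex{0,0} = 1
G(22) = mex{1,1} = 0
G(23) = mex{0,0} = 1
G(24) = mex{1,1} = 0
G_B(24) = 0.
Pile C, S = {1, 4, 8, 9}:
G(0) = 0
G(1) = mex{0} = 1
G(2) = mex{1} = 0
G(3) = mex{0} = 1
G(4) = mex{1,0} = 2
G(5) = mex{2,1} = 0
G(6) = mex{0,0} = 1
G(7) = mex{1,1} = 0
G(8) = mex{0,2,0} = 1
G(9) = mex{1,0,1,0} = 2
G(10) = mex{2,1,0,1} = 3
G(11) = mex{3,0,1,0} = 2
G(12) = mex{2,1,2,1} = 0
G(13) = mex{0,2,0,2} = 1
G_C(13) = 1.
Combined Grundy value = 0 ⊕ 0 ⊕ 1 = 1.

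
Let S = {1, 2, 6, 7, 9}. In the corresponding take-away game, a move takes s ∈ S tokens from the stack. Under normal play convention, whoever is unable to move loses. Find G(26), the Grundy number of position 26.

2

n :  0  1  2  3  4  5  6  7  8  9 10 11 12 13 14 15 16 17 18 19 20 21 22 23 24 25 26
G :  0  1  2  0  1  2  3  4  0  1  2  0  1  2  3  4  0  1  2  0  1  2  3  4  0  1  2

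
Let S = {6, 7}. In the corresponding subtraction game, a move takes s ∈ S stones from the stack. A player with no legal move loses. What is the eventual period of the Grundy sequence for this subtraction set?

G(0) = 0
G(1) = mex{} = 0
G(2) = mex{} = 0
G(3) = mex{} = 0
G(4) = mex{} = 0
G(5) = mex{} = 0
G(6) = mex{0} = 1
G(7) = mex{0,0} = 1
G(8) = mex{0,0} = 1
G(9) = mex{0,0} = 1
G(10) = mex{0,0} = 1
G(11) = mex{0,0} = 1
G(12) = mex{1,0} = 2
G(13) = mex{1,1} = 0
G(14) = mex{1,1} = 0
G(15) = mex{1,1} = 0
G(16) = mex{1,1} = 0
G(17) = mex{1,1} = 0
G(18) = mex{2,1} = 0
G(19) = mex{0,2} = 1
G(20) = mex{0,0} = 1
G(21) = mex{0,0} = 1
G(22) = mex{0,0} = 1
G(23) = mex{0,0} = 1
G(24) = mex{0,0} = 1
G(25) = mex{1,0} = 2
G(26) = mex{1,1} = 0
G(27) = mex{1,1} = 0
G(n+13) = G(n) holds for n = 0,…,6 (a full window of length max(S) = 7), so the sequence is purely periodic with period 13.

13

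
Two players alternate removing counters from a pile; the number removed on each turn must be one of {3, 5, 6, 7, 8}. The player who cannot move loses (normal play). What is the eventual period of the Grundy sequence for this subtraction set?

G(0) = 0
G(1) = mex{} = 0
G(2) = mex{} = 0
G(3) = mex{0} = 1
G(4) = mex{0} = 1
G(5) = mex{0,0} = 1
G(6) = mex{1,0,0} = 2
G(7) = mex{1,0,0,0} = 2
G(8) = mex{1,1,0,0,0} = 2
G(9) = mex{2,1,1,0,0} = 3
G(10) = mex{2,1,1,1,0} = 3
G(11) = mex{2,2,1,1,1} = 0
G(12) = mex{3,2,2,1,1} = 0
G(13) = mex{3,2,2,2,1} = 0
G(14) = mex{0,3,2,2,2} = 1
G(15) = mex{0,3,3,2,2} = 1
G(16) = mex{0,0,3,3,2} = 1
G(17) = mex{1,0,0,3,3} = 2
G(18) = mex{1,0,0,0,3} = 2
G(19) = mex{1,1,0,0,0} = 2
G(20) = mex{2,1,1,0,0} = 3
G(21) = mex{2,1,1,1,0} = 3
G(22) = mex{2,2,1,1,1} = 0
G(23) = mex{3,2,2,1,1} = 0
G(n+11) = G(n) holds for n = 0,…,7 (a full window of length max(S) = 8), so the sequence is purely periodic with period 11.

11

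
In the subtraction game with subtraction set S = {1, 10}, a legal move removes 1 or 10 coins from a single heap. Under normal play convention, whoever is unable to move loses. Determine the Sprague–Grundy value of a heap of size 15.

0

G(0) = 0
G(1) = mex{0} = 1
G(2) = mex{1} = 0
G(3) = mex{0} = 1
G(4) = mex{1} = 0
G(5) = mex{0} = 1
G(6) = mex{1} = 0
G(7) = mex{0} = 1
G(8) = mex{1} = 0
G(9) = mex{0} = 1
G(10) = mex{1,0} = 2
G(11) = mex{2,1} = 0
G(12) = mex{0,0} = 1
G(13) = mex{1,1} = 0
G(14) = mex{0,0} = 1
G(15) = mex{1,1} = 0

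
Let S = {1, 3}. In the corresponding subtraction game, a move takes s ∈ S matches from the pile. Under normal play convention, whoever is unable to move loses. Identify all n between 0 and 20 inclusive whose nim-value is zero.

n :  0  1  2  3  4  5  6  7  8  9 10 11 12 13 14 15 16 17 18 19 20
G :  0  1  0  1  0  1  0  1  0  1  0  1  0  1  0  1  0  1  0  1  0
P-positions are exactly the n with G(n) = 0.

0, 2, 4, 6, 8, 10, 12, 14, 16, 18, 20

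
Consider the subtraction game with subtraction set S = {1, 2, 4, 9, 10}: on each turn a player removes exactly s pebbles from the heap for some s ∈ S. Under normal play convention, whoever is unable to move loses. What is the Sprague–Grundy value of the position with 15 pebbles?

1

n :  0  1  2  3  4  5  6  7  8  9 10 11 12 13 14 15
G :  0  1  2  0  1  2  0  1  2  3  4  0  1  2  0  1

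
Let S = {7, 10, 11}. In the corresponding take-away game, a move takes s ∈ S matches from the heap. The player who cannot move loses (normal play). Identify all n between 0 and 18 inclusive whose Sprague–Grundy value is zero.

n :  0  1  2  3  4  5  6  7  8  9 10 11 12 13 14 15 16 17 18
G :  0  0  0  0  0  0  0  1  1  1  1  1  1  1  2  2  2  2  0
P-positions are exactly the n with G(n) = 0.

0, 1, 2, 3, 4, 5, 6, 18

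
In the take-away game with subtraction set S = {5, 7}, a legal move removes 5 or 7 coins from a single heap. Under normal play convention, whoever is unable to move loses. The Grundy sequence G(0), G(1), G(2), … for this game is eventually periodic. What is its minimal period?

G(0) = 0
G(1) = mex{} = 0
G(2) = mex{} = 0
G(3) = mex{} = 0
G(4) = mex{} = 0
G(5) = mex{0} = 1
G(6) = mex{0} = 1
G(7) = mex{0,0} = 1
G(8) = mex{0,0} = 1
G(9) = mex{0,0} = 1
G(10) = mex{1,0} = 2
G(11) = mex{1,0} = 2
G(12) = mex{1,1} = 0
G(13) = mex{1,1} = 0
G(14) = mex{1,1} = 0
G(15) = mex{2,1} = 0
G(16) = mex{2,1} = 0
G(17) = mex{0,2} = 1
G(18) = mex{0,2} = 1
G(19) = mex{0,0} = 1
G(20) = mex{0,0} = 1
G(21) = mex{0,0} = 1
G(22) = mex{1,0} = 2
G(23) = mex{1,0} = 2
G(24) = mex{1,1} = 0
G(25) = mex{1,1} = 0
G(n+12) = G(n) holds for n = 0,…,6 (a full window of length max(S) = 7), so the sequence is purely periodic with period 12.

12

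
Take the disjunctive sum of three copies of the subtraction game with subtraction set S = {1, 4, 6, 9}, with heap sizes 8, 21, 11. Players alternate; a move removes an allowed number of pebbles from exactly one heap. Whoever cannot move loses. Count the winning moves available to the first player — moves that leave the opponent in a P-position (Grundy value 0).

All heaps use S = {1, 4, 6, 9}:
G(0) = 0
G(1) = mex{0} = 1
G(2) = mex{1} = 0
G(3) = mex{0} = 1
G(4) = mex{1,0} = 2
G(5) = mex{2,1} = 0
G(6) = mex{0,0,0} = 1
G(7) = mex{1,1,1} = 0
G(8) = mex{0,2,0} = 1
G(9) = mex{1,0,1,0} = 2
G(10) = mex{2,1,2,1} = 0
G(11) = mex{0,0,0,0} = 1
G(12) = mex{1,1,1,1} = 0
G(13) = mex{0,2,0,2} = 1
G(14) = mex{1,0,1,0} = 2
G(15) = mex{2,1,2,1} = 0
G(16) = mex{0,0,0,0} = 1
G(17) = mex{1,1,1,1} = 0
G(18) = mex{0,2,0,2} = 1
G(19) = mex{1,0,1,0} = 2
G(20) = mex{2,1,2,1} = 0
G(21) = mex{0,0,0,0} = 1
Heap A: G(8) = 1.
Heap B: G(21) = 1.
Heap C: G(11) = 1.
Combined Grundy value = 1 ⊕ 1 ⊕ 1 = 1.
A winning move leaves total XOR = 0, i.e. changes one component's Grundy value g to g ⊕ X where X is the current total.
Heap A: need g' = 1⊕1 = 0. Options: 8−1→G=0, 8−4→G=2, 8−6→G=0. Hits: 2.
Heap B: need g' = 1⊕1 = 0. Options: 21−1→G=0, 21−4→G=0, 21−6→G=0, 21−9→G=0. Hits: 4.
Heap C: need g' = 1⊕1 = 0. Options: 11−1→G=0, 11−4→G=0, 11−6→G=0, 11−9→G=0. Hits: 4.

10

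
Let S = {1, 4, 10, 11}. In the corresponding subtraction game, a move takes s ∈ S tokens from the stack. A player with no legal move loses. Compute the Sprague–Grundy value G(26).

0

G(0) = 0
G(1) = mex{0} = 1
G(2) = mex{1} = 0
G(3) = mex{0} = 1
G(4) = mex{1,0} = 2
G(5) = mex{2,1} = 0
G(6) = mex{0,0} = 1
G(7) = mex{1,1} = 0
G(8) = mex{0,2} = 1
G(9) = mex{1,0} = 2
G(10) = mex{2,1,0} = 3
G(11) = mex{3,0,1,0} = 2
G(12) = mex{2,1,0,1} = 3
G(13) = mex{3,2,1,0} = 4
G(14) = mex{4,3,2,1} = 0
G(15) = mex{0,2,0,2} = 1
G(16) = mex{1,3,1,0} = 2
G(17) = mex{2,4,0,1} = 3
G(18) = mex{3,0,1,0} = 2
G(19) = mex{2,1,2,1} = 0
G(20) = mex{0,2,3,2} = 1
G(21) = mex{1,3,2,3} = 0
G(22) = mex{0,2,3,2} = 1
G(23) = mex{1,0,4,3} = 2
G(24) = mex{2,1,0,4} = 3
G(25) = mex{3,0,1,0} = 2
G(26) = mex{2,1,2,1} = 0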